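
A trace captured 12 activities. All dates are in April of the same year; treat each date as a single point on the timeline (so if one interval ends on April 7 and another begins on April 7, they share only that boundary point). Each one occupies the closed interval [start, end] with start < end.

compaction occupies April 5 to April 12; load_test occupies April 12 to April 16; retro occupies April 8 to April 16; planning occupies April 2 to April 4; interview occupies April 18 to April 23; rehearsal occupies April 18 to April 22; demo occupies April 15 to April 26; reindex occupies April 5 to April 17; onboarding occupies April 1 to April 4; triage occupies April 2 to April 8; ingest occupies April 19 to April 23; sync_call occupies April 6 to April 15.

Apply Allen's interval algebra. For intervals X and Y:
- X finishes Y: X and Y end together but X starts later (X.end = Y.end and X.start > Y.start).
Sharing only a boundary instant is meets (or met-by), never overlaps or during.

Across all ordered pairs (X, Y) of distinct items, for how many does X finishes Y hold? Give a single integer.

Checking all 132 ordered pairs for relation 'finishes'; matching pairs in alphabetical order:
(ingest, interview): ingest finishes interview ✓
(load_test, retro): load_test finishes retro ✓
(planning, onboarding): planning finishes onboarding ✓
Count: 3.

3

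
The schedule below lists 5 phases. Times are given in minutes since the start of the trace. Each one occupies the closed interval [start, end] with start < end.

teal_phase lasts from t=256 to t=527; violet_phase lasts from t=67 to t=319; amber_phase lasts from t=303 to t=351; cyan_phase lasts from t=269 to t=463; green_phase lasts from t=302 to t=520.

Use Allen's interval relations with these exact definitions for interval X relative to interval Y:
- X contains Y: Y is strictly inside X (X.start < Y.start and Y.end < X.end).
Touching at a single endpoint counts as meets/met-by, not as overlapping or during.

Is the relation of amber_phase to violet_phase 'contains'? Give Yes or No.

amber_phase = [t=303, t=351], violet_phase = [t=67, t=319].
Actual relation of amber_phase to violet_phase: overlapped-by.
Asked whether 'contains' holds → No.

No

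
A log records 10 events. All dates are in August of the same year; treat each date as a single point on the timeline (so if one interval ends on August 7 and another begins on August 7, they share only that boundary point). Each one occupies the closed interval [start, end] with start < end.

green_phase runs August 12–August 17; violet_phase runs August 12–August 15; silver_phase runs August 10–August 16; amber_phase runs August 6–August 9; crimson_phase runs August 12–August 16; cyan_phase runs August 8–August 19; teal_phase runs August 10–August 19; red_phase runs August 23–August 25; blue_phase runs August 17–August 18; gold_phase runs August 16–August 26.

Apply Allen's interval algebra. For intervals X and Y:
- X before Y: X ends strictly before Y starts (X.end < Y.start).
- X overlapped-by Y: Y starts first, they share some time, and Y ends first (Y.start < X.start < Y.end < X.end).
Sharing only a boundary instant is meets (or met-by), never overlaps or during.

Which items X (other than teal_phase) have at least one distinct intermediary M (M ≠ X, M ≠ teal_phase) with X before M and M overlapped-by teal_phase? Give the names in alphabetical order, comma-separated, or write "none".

Target teal_phase = [August 10, August 19].
Intermediaries M with M overlapped-by teal_phase: gold_phase.
Via gold_phase — items with X before gold_phase: amber_phase, violet_phase.
Union: amber_phase, violet_phase.

amber_phase, violet_phase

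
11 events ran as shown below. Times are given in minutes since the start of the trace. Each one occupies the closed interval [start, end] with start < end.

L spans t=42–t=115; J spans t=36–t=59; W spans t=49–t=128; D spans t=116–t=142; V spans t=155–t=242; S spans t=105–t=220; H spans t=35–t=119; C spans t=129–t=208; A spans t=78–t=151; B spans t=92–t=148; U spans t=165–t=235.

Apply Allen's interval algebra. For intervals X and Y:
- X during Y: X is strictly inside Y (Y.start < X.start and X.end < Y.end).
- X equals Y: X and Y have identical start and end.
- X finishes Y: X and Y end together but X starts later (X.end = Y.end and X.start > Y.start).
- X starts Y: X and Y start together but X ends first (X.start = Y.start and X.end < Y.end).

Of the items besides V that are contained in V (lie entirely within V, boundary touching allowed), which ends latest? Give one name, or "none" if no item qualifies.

U

Target V = [t=155, t=242].
A [t=78, t=151] → before → excluded.
B [t=92, t=148] → before → excluded.
C [t=129, t=208] → overlaps → excluded.
D [t=116, t=142] → before → excluded.
H [t=35, t=119] → before → excluded.
J [t=36, t=59] → before → excluded.
L [t=42, t=115] → before → excluded.
S [t=105, t=220] → overlaps → excluded.
U [t=165, t=235] → during → candidate.
W [t=49, t=128] → before → excluded.
Among candidates, latest end is t=235 → U.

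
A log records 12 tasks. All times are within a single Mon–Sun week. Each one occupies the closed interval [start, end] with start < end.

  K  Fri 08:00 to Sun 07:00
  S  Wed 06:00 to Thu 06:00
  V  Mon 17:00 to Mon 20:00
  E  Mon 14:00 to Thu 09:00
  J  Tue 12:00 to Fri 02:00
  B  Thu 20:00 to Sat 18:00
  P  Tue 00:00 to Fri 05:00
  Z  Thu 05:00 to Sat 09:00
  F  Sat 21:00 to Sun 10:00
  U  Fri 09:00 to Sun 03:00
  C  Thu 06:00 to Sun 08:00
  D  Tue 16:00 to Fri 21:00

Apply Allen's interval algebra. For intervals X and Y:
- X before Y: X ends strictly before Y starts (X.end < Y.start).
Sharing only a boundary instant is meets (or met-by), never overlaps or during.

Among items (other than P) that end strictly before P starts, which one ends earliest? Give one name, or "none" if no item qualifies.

Target P = [Tue 00:00, Fri 05:00].
B [Thu 20:00, Sat 18:00] → overlapped-by → excluded.
C [Thu 06:00, Sun 08:00] → overlapped-by → excluded.
D [Tue 16:00, Fri 21:00] → overlapped-by → excluded.
E [Mon 14:00, Thu 09:00] → overlaps → excluded.
F [Sat 21:00, Sun 10:00] → after → excluded.
J [Tue 12:00, Fri 02:00] → during → excluded.
K [Fri 08:00, Sun 07:00] → after → excluded.
S [Wed 06:00, Thu 06:00] → during → excluded.
U [Fri 09:00, Sun 03:00] → after → excluded.
V [Mon 17:00, Mon 20:00] → before → candidate.
Z [Thu 05:00, Sat 09:00] → overlapped-by → excluded.
Among candidates, earliest end is Mon 20:00 → V.

V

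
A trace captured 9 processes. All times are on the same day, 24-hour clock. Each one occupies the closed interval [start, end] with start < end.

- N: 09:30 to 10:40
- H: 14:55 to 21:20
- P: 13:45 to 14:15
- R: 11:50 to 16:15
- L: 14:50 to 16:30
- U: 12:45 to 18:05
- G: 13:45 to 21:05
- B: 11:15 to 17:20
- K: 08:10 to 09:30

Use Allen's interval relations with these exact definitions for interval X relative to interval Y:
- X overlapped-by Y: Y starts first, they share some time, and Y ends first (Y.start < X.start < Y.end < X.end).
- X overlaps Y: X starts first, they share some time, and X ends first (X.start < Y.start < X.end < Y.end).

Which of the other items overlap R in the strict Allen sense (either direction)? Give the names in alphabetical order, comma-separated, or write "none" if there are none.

Target R = [11:50, 16:15].
B [11:15, 17:20] → contains → no.
G [13:45, 21:05] → overlapped-by → yes.
H [14:55, 21:20] → overlapped-by → yes.
K [08:10, 09:30] → before → no.
L [14:50, 16:30] → overlapped-by → yes.
N [09:30, 10:40] → before → no.
P [13:45, 14:15] → during → no.
U [12:45, 18:05] → overlapped-by → yes.
Result: G, H, L, U.

G, H, L, U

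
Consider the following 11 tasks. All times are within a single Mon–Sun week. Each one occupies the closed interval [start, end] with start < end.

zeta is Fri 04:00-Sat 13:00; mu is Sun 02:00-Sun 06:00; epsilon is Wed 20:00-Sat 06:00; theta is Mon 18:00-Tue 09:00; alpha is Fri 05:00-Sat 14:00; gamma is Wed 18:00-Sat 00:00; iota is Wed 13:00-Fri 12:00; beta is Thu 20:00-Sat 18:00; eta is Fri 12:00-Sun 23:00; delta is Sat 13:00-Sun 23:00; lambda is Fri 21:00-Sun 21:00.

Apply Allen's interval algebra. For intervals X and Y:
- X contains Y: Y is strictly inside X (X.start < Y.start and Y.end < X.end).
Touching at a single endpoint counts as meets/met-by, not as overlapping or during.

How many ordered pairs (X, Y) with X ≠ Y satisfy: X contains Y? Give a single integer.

Checking all 110 ordered pairs for relation 'contains'; matching pairs in alphabetical order:
(beta, alpha): beta contains alpha ✓
(beta, zeta): beta contains zeta ✓
(delta, mu): delta contains mu ✓
(eta, lambda): eta contains lambda ✓
(eta, mu): eta contains mu ✓
(lambda, mu): lambda contains mu ✓
Count: 6.

6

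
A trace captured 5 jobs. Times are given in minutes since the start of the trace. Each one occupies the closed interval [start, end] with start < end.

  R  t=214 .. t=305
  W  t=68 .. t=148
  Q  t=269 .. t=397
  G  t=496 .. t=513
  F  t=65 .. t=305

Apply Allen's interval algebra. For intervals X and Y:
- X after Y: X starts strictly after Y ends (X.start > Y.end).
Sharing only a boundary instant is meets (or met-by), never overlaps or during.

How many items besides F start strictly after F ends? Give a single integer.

Target F = [t=65, t=305].
G [t=496, t=513] → after → counts.
Q [t=269, t=397] → overlapped-by → no.
R [t=214, t=305] → finishes → no.
W [t=68, t=148] → during → no.
Total: 1.

1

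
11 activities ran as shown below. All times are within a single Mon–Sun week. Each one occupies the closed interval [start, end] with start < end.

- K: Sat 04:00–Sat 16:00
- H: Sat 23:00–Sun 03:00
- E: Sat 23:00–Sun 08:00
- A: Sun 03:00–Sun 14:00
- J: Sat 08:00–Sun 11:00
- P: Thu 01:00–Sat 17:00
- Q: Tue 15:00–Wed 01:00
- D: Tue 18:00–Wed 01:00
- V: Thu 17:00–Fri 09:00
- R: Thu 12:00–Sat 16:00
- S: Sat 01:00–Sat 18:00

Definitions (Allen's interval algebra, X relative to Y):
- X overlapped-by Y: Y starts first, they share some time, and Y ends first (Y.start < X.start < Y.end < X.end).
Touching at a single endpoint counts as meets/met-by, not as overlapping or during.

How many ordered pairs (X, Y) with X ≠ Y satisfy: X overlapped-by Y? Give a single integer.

Checking all 110 ordered pairs for relation 'overlapped-by'; matching pairs in alphabetical order:
(A, E): A overlapped-by E ✓
(A, J): A overlapped-by J ✓
(J, K): J overlapped-by K ✓
(J, P): J overlapped-by P ✓
(J, R): J overlapped-by R ✓
(J, S): J overlapped-by S ✓
(S, P): S overlapped-by P ✓
(S, R): S overlapped-by R ✓
Count: 8.

8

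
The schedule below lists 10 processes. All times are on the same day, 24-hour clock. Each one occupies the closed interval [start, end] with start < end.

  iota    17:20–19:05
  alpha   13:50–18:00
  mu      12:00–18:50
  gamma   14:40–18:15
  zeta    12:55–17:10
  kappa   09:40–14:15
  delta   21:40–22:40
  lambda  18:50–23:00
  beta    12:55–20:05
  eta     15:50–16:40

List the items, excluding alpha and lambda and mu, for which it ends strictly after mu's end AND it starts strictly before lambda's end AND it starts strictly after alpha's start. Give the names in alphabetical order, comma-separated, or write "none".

Conditions: its end is strictly after mu's end (X.end > 18:50) AND its start is strictly before lambda's end (X.start < 23:00) AND its start is strictly after alpha's start (X.start > 13:50).
beta: end 20:05 > 18:50? ✓; start 12:55 < 23:00? ✓; start 12:55 > 13:50? ✗ → no.
delta: end 22:40 > 18:50? ✓; start 21:40 < 23:00? ✓; start 21:40 > 13:50? ✓ → yes.
eta: end 16:40 > 18:50? ✗; start 15:50 < 23:00? ✓; start 15:50 > 13:50? ✓ → no.
gamma: end 18:15 > 18:50? ✗; start 14:40 < 23:00? ✓; start 14:40 > 13:50? ✓ → no.
iota: end 19:05 > 18:50? ✓; start 17:20 < 23:00? ✓; start 17:20 > 13:50? ✓ → yes.
kappa: end 14:15 > 18:50? ✗; start 09:40 < 23:00? ✓; start 09:40 > 13:50? ✗ → no.
zeta: end 17:10 > 18:50? ✗; start 12:55 < 23:00? ✓; start 12:55 > 13:50? ✗ → no.
Result: delta, iota.

delta, iota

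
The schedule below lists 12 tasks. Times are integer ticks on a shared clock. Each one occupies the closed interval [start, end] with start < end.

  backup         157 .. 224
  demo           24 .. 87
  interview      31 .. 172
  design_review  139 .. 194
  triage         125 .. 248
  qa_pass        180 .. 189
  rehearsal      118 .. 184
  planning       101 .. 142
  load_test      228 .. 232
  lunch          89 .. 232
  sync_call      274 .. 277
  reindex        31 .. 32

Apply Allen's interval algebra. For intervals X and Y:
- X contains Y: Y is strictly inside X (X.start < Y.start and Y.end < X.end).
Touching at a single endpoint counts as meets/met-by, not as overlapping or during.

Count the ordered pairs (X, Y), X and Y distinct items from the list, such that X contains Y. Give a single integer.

13

Checking all 132 ordered pairs for relation 'contains'; matching pairs in alphabetical order:
(backup, qa_pass): backup contains qa_pass ✓
(demo, reindex): demo contains reindex ✓
(design_review, qa_pass): design_review contains qa_pass ✓
(interview, planning): interview contains planning ✓
(lunch, backup): lunch contains backup ✓
(lunch, design_review): lunch contains design_review ✓
(lunch, planning): lunch contains planning ✓
(lunch, qa_pass): lunch contains qa_pass ✓
(lunch, rehearsal): lunch contains rehearsal ✓
(triage, backup): triage contains backup ✓
(triage, design_review): triage contains design_review ✓
(triage, load_test): triage contains load_test ✓
(triage, qa_pass): triage contains qa_pass ✓
Count: 13.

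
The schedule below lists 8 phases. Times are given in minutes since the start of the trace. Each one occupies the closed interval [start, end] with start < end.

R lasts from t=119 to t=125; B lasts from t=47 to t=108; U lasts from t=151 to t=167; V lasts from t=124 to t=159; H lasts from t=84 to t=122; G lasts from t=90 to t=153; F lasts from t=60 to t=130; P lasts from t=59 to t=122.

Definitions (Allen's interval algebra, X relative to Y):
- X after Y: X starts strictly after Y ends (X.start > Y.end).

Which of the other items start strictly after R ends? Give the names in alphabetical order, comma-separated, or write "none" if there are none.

Target R = [t=119, t=125].
B [t=47, t=108] → before → no.
F [t=60, t=130] → contains → no.
G [t=90, t=153] → contains → no.
H [t=84, t=122] → overlaps → no.
P [t=59, t=122] → overlaps → no.
U [t=151, t=167] → after → yes.
V [t=124, t=159] → overlapped-by → no.
Result: U.

U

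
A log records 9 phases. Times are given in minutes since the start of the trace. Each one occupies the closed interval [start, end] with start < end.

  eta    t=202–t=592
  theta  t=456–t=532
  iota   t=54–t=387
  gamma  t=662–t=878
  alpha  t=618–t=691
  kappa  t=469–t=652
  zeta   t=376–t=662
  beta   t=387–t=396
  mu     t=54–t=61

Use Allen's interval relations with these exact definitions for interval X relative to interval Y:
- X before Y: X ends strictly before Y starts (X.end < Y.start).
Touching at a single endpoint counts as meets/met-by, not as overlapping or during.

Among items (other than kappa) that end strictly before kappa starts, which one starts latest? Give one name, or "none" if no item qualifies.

beta

Target kappa = [t=469, t=652].
alpha [t=618, t=691] → overlapped-by → excluded.
beta [t=387, t=396] → before → candidate.
eta [t=202, t=592] → overlaps → excluded.
gamma [t=662, t=878] → after → excluded.
iota [t=54, t=387] → before → candidate.
mu [t=54, t=61] → before → candidate.
theta [t=456, t=532] → overlaps → excluded.
zeta [t=376, t=662] → contains → excluded.
Among candidates, latest start is t=387 → beta.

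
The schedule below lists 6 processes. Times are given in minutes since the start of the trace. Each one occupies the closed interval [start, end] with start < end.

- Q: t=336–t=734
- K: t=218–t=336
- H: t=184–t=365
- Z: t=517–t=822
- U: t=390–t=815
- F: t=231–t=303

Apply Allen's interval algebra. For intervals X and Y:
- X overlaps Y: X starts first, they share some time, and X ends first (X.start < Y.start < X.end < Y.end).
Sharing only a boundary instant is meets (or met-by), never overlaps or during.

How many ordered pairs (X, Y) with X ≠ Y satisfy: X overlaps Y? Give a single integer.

4

Checking all 30 ordered pairs for relation 'overlaps'; matching pairs in alphabetical order:
(H, Q): H overlaps Q ✓
(Q, U): Q overlaps U ✓
(Q, Z): Q overlaps Z ✓
(U, Z): U overlaps Z ✓
Count: 4.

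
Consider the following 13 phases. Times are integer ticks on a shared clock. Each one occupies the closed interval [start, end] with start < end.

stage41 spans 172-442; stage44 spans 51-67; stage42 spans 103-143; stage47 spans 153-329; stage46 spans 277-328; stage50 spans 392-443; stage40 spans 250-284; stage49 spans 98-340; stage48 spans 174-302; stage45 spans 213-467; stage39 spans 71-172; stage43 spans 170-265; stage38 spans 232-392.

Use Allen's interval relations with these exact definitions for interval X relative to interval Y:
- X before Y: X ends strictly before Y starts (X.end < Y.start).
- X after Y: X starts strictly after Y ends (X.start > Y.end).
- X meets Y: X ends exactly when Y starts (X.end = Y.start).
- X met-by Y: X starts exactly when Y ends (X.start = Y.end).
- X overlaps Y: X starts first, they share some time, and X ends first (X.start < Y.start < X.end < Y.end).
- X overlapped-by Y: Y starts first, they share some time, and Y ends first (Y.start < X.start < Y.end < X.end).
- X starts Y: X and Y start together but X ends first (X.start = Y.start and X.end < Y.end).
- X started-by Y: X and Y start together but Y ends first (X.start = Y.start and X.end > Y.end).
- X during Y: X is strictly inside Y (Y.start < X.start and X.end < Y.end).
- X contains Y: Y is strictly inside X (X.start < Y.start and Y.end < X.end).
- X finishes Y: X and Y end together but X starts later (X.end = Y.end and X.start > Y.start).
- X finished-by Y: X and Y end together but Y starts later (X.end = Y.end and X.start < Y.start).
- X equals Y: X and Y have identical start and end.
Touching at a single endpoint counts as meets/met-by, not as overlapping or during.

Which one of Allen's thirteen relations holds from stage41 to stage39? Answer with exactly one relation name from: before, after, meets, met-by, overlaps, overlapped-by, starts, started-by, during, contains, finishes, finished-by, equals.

stage41 = [172, 442]; stage39 = [71, 172].
Compare endpoints: stage41.start > stage39.start, stage41.start = stage39.end, stage41.end > stage39.start, stage41.end > stage39.end.
That pattern is 'met-by'.

met-by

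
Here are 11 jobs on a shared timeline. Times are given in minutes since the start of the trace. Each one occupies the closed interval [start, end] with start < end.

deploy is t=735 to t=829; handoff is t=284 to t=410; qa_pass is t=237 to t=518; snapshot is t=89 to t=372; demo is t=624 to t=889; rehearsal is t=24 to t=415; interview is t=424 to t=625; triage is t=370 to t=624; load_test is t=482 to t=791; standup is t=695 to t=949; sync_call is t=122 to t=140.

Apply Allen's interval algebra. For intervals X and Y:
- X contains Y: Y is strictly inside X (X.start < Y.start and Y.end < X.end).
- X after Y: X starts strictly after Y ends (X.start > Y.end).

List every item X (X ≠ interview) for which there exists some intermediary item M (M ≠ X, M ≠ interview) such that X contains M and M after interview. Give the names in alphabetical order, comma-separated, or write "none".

demo, standup

Target interview = [t=424, t=625].
Intermediaries M with M after interview: deploy, standup.
Via deploy — items with X contains deploy: demo, standup.
Via standup — items with X contains standup: none.
Union: demo, standup.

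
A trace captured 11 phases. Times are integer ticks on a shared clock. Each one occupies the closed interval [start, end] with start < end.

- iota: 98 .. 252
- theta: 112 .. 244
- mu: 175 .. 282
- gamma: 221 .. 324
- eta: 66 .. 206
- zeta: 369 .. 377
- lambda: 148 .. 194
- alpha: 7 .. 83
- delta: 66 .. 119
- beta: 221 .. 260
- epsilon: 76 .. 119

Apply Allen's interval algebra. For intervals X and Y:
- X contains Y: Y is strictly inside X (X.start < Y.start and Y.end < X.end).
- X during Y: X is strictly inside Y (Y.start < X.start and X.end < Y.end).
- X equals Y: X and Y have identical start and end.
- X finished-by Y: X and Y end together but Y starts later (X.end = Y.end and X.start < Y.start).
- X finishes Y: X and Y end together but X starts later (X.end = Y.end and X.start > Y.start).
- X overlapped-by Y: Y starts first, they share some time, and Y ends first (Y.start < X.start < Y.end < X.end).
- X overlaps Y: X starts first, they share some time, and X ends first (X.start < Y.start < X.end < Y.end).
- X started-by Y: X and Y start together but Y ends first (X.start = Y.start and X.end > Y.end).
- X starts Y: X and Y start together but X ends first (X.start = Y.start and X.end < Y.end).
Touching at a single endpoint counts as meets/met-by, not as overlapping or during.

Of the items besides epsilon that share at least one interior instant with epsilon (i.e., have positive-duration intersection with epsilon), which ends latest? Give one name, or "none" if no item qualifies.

iota

Target epsilon = [76, 119].
alpha [7, 83] → overlaps → candidate.
beta [221, 260] → after → excluded.
delta [66, 119] → finished-by → candidate.
eta [66, 206] → contains → candidate.
gamma [221, 324] → after → excluded.
iota [98, 252] → overlapped-by → candidate.
lambda [148, 194] → after → excluded.
mu [175, 282] → after → excluded.
theta [112, 244] → overlapped-by → candidate.
zeta [369, 377] → after → excluded.
Among candidates, latest end is 252 → iota.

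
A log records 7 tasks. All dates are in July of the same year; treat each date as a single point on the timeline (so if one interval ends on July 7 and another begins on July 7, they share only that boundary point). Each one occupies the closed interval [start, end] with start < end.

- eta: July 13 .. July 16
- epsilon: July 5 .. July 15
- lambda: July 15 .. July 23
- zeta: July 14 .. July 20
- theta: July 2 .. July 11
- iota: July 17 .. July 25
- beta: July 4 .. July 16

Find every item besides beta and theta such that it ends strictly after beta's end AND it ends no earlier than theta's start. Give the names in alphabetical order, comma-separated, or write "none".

iota, lambda, zeta

Conditions: its end is strictly after beta's end (X.end > July 16) AND its end is no earlier than theta's start (X.end >= July 2).
epsilon: end July 15 > July 16? ✗; end July 15 >= July 2? ✓ → no.
eta: end July 16 > July 16? ✗; end July 16 >= July 2? ✓ → no.
iota: end July 25 > July 16? ✓; end July 25 >= July 2? ✓ → yes.
lambda: end July 23 > July 16? ✓; end July 23 >= July 2? ✓ → yes.
zeta: end July 20 > July 16? ✓; end July 20 >= July 2? ✓ → yes.
Result: iota, lambda, zeta.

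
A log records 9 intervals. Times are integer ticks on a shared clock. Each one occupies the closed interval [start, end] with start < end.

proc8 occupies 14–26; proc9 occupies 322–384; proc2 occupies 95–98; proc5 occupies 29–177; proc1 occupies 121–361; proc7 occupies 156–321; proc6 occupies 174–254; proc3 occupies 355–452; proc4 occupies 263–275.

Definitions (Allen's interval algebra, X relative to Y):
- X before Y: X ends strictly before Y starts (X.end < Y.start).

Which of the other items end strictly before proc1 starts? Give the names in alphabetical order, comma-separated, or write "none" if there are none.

Target proc1 = [121, 361].
proc2 [95, 98] → before → yes.
proc3 [355, 452] → overlapped-by → no.
proc4 [263, 275] → during → no.
proc5 [29, 177] → overlaps → no.
proc6 [174, 254] → during → no.
proc7 [156, 321] → during → no.
proc8 [14, 26] → before → yes.
proc9 [322, 384] → overlapped-by → no.
Result: proc2, proc8.

proc2, proc8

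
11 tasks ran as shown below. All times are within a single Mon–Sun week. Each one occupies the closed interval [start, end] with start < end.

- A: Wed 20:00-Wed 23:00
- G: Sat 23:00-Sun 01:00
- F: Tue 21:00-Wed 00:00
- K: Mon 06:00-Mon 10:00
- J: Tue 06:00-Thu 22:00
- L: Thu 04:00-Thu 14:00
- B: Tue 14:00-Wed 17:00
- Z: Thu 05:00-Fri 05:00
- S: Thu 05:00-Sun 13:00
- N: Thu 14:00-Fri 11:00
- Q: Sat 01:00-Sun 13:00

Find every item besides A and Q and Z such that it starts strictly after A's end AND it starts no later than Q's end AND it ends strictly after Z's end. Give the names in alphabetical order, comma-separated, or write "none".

G, N, S

Conditions: its start is strictly after A's end (X.start > Wed 23:00) AND its start is no later than Q's end (X.start <= Sun 13:00) AND its end is strictly after Z's end (X.end > Fri 05:00).
B: start Tue 14:00 > Wed 23:00? ✗; start Tue 14:00 <= Sun 13:00? ✓; end Wed 17:00 > Fri 05:00? ✗ → no.
F: start Tue 21:00 > Wed 23:00? ✗; start Tue 21:00 <= Sun 13:00? ✓; end Wed 00:00 > Fri 05:00? ✗ → no.
G: start Sat 23:00 > Wed 23:00? ✓; start Sat 23:00 <= Sun 13:00? ✓; end Sun 01:00 > Fri 05:00? ✓ → yes.
J: start Tue 06:00 > Wed 23:00? ✗; start Tue 06:00 <= Sun 13:00? ✓; end Thu 22:00 > Fri 05:00? ✗ → no.
K: start Mon 06:00 > Wed 23:00? ✗; start Mon 06:00 <= Sun 13:00? ✓; end Mon 10:00 > Fri 05:00? ✗ → no.
L: start Thu 04:00 > Wed 23:00? ✓; start Thu 04:00 <= Sun 13:00? ✓; end Thu 14:00 > Fri 05:00? ✗ → no.
N: start Thu 14:00 > Wed 23:00? ✓; start Thu 14:00 <= Sun 13:00? ✓; end Fri 11:00 > Fri 05:00? ✓ → yes.
S: start Thu 05:00 > Wed 23:00? ✓; start Thu 05:00 <= Sun 13:00? ✓; end Sun 13:00 > Fri 05:00? ✓ → yes.
Result: G, N, S.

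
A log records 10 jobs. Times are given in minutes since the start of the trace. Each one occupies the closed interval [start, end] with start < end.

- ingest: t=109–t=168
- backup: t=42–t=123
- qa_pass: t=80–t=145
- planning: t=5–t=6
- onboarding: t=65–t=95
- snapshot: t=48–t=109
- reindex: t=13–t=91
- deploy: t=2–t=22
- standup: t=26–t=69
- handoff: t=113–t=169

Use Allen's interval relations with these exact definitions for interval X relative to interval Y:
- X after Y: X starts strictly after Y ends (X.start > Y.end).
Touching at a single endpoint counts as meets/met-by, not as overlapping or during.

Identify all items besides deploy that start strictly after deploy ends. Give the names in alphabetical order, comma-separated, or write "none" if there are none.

Target deploy = [t=2, t=22].
backup [t=42, t=123] → after → yes.
handoff [t=113, t=169] → after → yes.
ingest [t=109, t=168] → after → yes.
onboarding [t=65, t=95] → after → yes.
planning [t=5, t=6] → during → no.
qa_pass [t=80, t=145] → after → yes.
reindex [t=13, t=91] → overlapped-by → no.
snapshot [t=48, t=109] → after → yes.
standup [t=26, t=69] → after → yes.
Result: backup, handoff, ingest, onboarding, qa_pass, snapshot, standup.

backup, handoff, ingest, onboarding, qa_pass, snapshot, standup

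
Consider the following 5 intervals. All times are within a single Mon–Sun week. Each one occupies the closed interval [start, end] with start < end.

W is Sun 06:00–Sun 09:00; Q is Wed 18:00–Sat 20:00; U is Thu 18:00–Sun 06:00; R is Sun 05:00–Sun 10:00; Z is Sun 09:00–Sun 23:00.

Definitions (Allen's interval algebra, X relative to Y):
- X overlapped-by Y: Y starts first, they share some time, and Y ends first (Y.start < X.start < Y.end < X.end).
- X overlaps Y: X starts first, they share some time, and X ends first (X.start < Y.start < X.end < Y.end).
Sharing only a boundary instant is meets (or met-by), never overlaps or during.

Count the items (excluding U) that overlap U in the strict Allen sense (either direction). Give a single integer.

2

Target U = [Thu 18:00, Sun 06:00].
Q [Wed 18:00, Sat 20:00] → overlaps → counts.
R [Sun 05:00, Sun 10:00] → overlapped-by → counts.
W [Sun 06:00, Sun 09:00] → met-by → no.
Z [Sun 09:00, Sun 23:00] → after → no.
Total: 2.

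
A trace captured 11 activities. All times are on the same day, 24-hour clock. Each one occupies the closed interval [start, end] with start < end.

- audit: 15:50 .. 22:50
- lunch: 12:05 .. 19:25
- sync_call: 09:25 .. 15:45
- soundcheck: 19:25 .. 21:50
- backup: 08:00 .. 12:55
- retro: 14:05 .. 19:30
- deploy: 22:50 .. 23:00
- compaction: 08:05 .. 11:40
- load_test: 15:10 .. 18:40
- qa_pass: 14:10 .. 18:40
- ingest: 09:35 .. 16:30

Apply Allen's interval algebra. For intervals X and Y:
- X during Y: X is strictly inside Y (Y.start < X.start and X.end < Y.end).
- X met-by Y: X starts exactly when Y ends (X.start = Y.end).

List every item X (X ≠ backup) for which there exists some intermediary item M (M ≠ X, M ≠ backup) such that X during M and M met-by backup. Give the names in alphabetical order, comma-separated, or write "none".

Target backup = [08:00, 12:55].
Intermediaries M with M met-by backup: none.
Union: none.

none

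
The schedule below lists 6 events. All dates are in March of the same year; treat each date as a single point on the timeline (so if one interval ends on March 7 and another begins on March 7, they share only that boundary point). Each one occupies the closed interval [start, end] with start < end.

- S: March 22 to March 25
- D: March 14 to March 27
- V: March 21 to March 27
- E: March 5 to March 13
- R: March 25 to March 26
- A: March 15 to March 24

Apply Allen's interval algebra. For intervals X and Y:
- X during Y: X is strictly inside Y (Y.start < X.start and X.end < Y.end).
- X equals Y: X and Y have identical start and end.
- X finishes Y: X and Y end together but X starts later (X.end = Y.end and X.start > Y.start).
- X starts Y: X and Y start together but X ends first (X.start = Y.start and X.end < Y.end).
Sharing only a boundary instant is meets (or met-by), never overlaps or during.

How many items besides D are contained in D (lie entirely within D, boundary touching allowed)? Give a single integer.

4

Target D = [March 14, March 27].
A [March 15, March 24] → during → counts.
E [March 5, March 13] → before → no.
R [March 25, March 26] → during → counts.
S [March 22, March 25] → during → counts.
V [March 21, March 27] → finishes → counts.
Total: 4.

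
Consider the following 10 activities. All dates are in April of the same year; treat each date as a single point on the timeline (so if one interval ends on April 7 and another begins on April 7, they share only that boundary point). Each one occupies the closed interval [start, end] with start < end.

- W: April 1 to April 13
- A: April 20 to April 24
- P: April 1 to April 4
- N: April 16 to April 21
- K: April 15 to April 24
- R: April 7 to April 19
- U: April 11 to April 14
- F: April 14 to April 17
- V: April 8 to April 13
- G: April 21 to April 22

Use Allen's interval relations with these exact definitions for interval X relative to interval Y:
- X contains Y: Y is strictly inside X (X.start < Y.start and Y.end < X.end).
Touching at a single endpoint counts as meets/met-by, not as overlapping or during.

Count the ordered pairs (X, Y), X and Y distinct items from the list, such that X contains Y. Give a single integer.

Checking all 90 ordered pairs for relation 'contains'; matching pairs in alphabetical order:
(A, G): A contains G ✓
(K, G): K contains G ✓
(K, N): K contains N ✓
(R, F): R contains F ✓
(R, U): R contains U ✓
(R, V): R contains V ✓
Count: 6.

6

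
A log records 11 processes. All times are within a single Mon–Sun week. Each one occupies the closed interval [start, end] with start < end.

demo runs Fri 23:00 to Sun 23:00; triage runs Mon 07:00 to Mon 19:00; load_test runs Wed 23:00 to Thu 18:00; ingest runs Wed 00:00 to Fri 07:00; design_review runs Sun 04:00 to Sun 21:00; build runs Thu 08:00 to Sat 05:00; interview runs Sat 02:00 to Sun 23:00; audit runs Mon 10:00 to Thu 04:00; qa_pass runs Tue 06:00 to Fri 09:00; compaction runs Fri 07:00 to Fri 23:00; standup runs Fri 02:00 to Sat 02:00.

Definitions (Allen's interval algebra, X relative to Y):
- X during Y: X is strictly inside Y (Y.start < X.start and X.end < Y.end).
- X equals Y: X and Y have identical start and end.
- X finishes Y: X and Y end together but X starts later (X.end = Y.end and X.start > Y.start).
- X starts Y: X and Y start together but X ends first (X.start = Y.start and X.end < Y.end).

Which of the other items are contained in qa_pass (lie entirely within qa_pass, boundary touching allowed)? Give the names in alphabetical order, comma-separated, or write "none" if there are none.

ingest, load_test

Target qa_pass = [Tue 06:00, Fri 09:00].
audit [Mon 10:00, Thu 04:00] → overlaps → no.
build [Thu 08:00, Sat 05:00] → overlapped-by → no.
compaction [Fri 07:00, Fri 23:00] → overlapped-by → no.
demo [Fri 23:00, Sun 23:00] → after → no.
design_review [Sun 04:00, Sun 21:00] → after → no.
ingest [Wed 00:00, Fri 07:00] → during → yes.
interview [Sat 02:00, Sun 23:00] → after → no.
load_test [Wed 23:00, Thu 18:00] → during → yes.
standup [Fri 02:00, Sat 02:00] → overlapped-by → no.
triage [Mon 07:00, Mon 19:00] → before → no.
Result: ingest, load_test.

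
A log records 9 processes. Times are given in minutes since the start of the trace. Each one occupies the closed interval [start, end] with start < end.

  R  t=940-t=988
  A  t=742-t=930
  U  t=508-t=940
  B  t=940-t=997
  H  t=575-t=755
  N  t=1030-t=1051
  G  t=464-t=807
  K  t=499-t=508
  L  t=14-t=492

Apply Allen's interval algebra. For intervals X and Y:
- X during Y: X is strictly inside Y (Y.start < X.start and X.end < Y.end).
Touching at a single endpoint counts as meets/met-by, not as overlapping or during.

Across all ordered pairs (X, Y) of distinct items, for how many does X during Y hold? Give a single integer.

Checking all 72 ordered pairs for relation 'during'; matching pairs in alphabetical order:
(A, U): A during U ✓
(H, G): H during G ✓
(H, U): H during U ✓
(K, G): K during G ✓
Count: 4.

4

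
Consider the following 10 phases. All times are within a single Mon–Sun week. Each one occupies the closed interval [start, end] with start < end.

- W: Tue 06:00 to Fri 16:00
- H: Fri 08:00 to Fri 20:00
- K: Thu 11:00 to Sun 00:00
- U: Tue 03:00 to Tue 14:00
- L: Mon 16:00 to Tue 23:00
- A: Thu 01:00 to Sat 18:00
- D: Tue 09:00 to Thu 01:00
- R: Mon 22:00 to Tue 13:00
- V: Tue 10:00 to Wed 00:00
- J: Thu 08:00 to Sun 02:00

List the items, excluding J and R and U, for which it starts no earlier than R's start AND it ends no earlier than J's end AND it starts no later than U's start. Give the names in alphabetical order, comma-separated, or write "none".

none

Conditions: its start is no earlier than R's start (X.start >= Mon 22:00) AND its end is no earlier than J's end (X.end >= Sun 02:00) AND its start is no later than U's start (X.start <= Tue 03:00).
A: start Thu 01:00 >= Mon 22:00? ✓; end Sat 18:00 >= Sun 02:00? ✗; start Thu 01:00 <= Tue 03:00? ✗ → no.
D: start Tue 09:00 >= Mon 22:00? ✓; end Thu 01:00 >= Sun 02:00? ✗; start Tue 09:00 <= Tue 03:00? ✗ → no.
H: start Fri 08:00 >= Mon 22:00? ✓; end Fri 20:00 >= Sun 02:00? ✗; start Fri 08:00 <= Tue 03:00? ✗ → no.
K: start Thu 11:00 >= Mon 22:00? ✓; end Sun 00:00 >= Sun 02:00? ✗; start Thu 11:00 <= Tue 03:00? ✗ → no.
L: start Mon 16:00 >= Mon 22:00? ✗; end Tue 23:00 >= Sun 02:00? ✗; start Mon 16:00 <= Tue 03:00? ✓ → no.
V: start Tue 10:00 >= Mon 22:00? ✓; end Wed 00:00 >= Sun 02:00? ✗; start Tue 10:00 <= Tue 03:00? ✗ → no.
W: start Tue 06:00 >= Mon 22:00? ✓; end Fri 16:00 >= Sun 02:00? ✗; start Tue 06:00 <= Tue 03:00? ✗ → no.
Result: none.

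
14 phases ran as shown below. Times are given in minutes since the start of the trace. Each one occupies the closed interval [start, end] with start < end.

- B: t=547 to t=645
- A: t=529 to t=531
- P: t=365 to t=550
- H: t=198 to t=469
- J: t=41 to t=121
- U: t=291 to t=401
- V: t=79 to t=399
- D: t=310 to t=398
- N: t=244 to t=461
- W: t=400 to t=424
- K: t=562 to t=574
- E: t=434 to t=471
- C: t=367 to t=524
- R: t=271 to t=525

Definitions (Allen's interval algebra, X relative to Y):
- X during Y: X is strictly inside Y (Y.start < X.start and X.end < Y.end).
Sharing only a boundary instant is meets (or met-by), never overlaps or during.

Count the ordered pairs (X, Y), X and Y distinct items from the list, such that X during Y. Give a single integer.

21

Checking all 182 ordered pairs for relation 'during'; matching pairs in alphabetical order:
(A, P): A during P ✓
(C, P): C during P ✓
(C, R): C during R ✓
(D, H): D during H ✓
(D, N): D during N ✓
(D, R): D during R ✓
(D, U): D during U ✓
(D, V): D during V ✓
(E, C): E during C ✓
(E, P): E during P ✓
(E, R): E during R ✓
(K, B): K during B ✓
(N, H): N during H ✓
(U, H): U during H ✓
(U, N): U during N ✓
(U, R): U during R ✓
(W, C): W during C ✓
(W, H): W during H ✓
(W, N): W during N ✓
(W, P): W during P ✓
(W, R): W during R ✓
Count: 21.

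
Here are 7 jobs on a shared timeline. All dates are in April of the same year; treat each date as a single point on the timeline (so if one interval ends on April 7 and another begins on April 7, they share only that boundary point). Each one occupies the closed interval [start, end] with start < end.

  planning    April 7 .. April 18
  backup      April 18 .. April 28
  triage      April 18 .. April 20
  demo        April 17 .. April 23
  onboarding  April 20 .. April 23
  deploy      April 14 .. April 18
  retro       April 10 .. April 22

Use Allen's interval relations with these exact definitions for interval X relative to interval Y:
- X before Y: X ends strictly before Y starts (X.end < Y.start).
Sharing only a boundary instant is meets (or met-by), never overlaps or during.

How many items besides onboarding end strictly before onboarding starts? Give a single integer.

Target onboarding = [April 20, April 23].
backup [April 18, April 28] → contains → no.
demo [April 17, April 23] → finished-by → no.
deploy [April 14, April 18] → before → counts.
planning [April 7, April 18] → before → counts.
retro [April 10, April 22] → overlaps → no.
triage [April 18, April 20] → meets → no.
Total: 2.

2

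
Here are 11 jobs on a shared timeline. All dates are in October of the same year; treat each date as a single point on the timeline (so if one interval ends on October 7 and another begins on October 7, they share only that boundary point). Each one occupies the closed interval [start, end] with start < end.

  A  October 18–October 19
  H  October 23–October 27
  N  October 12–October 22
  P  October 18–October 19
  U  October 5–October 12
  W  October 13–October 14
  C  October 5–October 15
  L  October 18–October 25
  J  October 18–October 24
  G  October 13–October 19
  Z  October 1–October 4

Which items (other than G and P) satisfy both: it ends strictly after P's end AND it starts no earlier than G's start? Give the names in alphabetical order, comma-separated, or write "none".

H, J, L

Conditions: its end is strictly after P's end (X.end > October 19) AND its start is no earlier than G's start (X.start >= October 13).
A: end October 19 > October 19? ✗; start October 18 >= October 13? ✓ → no.
C: end October 15 > October 19? ✗; start October 5 >= October 13? ✗ → no.
H: end October 27 > October 19? ✓; start October 23 >= October 13? ✓ → yes.
J: end October 24 > October 19? ✓; start October 18 >= October 13? ✓ → yes.
L: end October 25 > October 19? ✓; start October 18 >= October 13? ✓ → yes.
N: end October 22 > October 19? ✓; start October 12 >= October 13? ✗ → no.
U: end October 12 > October 19? ✗; start October 5 >= October 13? ✗ → no.
W: end October 14 > October 19? ✗; start October 13 >= October 13? ✓ → no.
Z: end October 4 > October 19? ✗; start October 1 >= October 13? ✗ → no.
Result: H, J, L.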